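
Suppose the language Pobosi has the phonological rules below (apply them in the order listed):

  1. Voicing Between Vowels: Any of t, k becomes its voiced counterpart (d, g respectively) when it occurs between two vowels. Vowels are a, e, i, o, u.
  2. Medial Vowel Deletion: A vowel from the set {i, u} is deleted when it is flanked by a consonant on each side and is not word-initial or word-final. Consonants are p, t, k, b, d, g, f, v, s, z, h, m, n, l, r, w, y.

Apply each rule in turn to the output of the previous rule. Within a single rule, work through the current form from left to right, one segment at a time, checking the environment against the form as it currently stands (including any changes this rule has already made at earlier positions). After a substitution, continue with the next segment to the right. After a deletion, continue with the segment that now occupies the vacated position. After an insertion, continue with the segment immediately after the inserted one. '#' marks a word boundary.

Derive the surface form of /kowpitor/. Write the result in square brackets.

1 Voicing Between Vowels: [kowpitor] → [kowpidor]
2 Medial Vowel Deletion: [kowpidor] → [kowpdor]

[kowpdor]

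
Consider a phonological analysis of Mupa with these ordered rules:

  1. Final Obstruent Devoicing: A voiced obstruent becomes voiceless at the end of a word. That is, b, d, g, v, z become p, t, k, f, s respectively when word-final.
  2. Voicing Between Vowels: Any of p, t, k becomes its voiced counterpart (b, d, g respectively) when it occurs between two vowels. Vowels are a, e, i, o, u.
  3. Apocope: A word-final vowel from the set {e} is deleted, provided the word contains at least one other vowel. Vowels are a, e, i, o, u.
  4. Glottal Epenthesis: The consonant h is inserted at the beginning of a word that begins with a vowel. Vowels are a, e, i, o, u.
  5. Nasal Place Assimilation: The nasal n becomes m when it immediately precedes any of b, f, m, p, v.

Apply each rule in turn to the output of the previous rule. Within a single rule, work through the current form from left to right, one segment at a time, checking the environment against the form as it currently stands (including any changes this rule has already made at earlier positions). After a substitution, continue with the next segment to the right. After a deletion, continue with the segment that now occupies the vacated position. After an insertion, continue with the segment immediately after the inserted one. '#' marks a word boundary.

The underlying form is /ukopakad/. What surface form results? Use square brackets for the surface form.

[hugobagat]

1 Final Obstruent Devoicing: [ukopakad] → [ukopakat]
2 Voicing Between Vowels: [ukopakat] → [ugobagat]
3 Apocope: no change — [ugobagat]
4 Glottal Epenthesis: [ugobagat] → [hugobagat]
5 Nasal Place Assimilation: no change — [hugobagat]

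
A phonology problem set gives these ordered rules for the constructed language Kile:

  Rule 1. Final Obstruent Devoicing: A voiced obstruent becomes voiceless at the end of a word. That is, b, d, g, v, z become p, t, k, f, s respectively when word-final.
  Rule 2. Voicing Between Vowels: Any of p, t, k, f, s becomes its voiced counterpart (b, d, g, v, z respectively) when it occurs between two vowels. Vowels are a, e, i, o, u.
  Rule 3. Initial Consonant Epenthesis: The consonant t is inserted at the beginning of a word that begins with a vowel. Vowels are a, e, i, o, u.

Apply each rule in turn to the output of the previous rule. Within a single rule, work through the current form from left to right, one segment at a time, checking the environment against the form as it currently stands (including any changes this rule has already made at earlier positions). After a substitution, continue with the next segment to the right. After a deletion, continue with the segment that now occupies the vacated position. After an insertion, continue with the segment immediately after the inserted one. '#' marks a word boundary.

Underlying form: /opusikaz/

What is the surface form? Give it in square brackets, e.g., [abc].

[tobuzigas]

Rule 1 Final Obstruent Devoicing: [opusikaz] → [opusikas]
Rule 2 Voicing Between Vowels: [opusikas] → [obuzigas]
Rule 3 Initial Consonant Epenthesis: [obuzigas] → [tobuzigas]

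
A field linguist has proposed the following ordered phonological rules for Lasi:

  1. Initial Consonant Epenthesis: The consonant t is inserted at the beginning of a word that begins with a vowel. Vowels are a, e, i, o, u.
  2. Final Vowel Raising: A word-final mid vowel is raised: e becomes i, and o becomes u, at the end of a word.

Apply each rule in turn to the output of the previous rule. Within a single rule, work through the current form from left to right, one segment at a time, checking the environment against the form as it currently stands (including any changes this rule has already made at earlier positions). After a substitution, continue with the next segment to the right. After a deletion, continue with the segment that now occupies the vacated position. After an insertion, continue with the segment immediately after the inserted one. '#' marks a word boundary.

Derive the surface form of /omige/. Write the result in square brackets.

1 Initial Consonant Epenthesis: [omige] → [tomige]
2 Final Vowel Raising: [tomige] → [tomigi]

[tomigi]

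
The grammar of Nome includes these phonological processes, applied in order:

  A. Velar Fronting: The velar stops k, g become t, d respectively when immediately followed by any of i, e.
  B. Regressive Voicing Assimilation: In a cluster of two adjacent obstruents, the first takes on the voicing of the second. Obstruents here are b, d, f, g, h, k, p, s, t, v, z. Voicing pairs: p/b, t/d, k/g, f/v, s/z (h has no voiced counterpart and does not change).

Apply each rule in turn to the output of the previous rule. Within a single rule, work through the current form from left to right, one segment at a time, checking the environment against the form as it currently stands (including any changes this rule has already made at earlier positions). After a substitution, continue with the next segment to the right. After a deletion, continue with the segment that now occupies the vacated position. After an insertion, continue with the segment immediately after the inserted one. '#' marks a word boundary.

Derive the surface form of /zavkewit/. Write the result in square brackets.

A Velar Fronting: [zavkewit] → [zavtewit]
B Regressive Voicing Assimilation: [zavtewit] → [zaftewit]

[zaftewit]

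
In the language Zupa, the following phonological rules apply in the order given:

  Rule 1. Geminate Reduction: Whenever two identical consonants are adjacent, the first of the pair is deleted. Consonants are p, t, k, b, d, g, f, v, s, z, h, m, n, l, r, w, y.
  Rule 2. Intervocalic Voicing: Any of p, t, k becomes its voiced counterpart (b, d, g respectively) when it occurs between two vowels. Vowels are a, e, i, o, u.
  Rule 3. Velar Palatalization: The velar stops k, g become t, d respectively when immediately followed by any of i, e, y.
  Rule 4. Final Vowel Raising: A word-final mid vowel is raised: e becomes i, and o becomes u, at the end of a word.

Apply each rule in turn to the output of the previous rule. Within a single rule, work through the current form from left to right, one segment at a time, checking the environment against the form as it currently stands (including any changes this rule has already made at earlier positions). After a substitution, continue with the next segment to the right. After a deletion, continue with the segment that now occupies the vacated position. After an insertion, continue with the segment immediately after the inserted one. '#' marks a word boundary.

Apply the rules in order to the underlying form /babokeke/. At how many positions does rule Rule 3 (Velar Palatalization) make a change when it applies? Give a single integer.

2

Rule 1 Geminate Reduction: no change — [babokeke]
Rule 2 Intervocalic Voicing: [babokeke] → [babogege]
Rule 3 Velar Palatalization: [babogege] → [babodede]
Rule 4 Final Vowel Raising: [babodede] → [babodedi]
Rule Rule 3 changed 2 position(s).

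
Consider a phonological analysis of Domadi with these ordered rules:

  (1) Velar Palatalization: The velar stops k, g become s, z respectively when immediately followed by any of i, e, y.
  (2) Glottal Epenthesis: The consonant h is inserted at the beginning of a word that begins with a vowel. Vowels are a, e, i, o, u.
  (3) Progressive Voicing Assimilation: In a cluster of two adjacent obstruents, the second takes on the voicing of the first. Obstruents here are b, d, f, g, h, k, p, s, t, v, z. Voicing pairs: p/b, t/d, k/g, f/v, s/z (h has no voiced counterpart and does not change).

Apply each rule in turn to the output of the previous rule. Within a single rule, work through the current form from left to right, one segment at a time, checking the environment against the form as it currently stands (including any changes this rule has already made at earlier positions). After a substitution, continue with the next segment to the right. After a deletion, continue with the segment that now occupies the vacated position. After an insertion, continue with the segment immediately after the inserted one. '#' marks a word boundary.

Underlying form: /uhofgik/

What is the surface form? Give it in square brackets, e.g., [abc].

[huhofsik]

(1) Velar Palatalization: [uhofgik] → [uhofzik]
(2) Glottal Epenthesis: [uhofzik] → [huhofzik]
(3) Progressive Voicing Assimilation: [huhofzik] → [huhofsik]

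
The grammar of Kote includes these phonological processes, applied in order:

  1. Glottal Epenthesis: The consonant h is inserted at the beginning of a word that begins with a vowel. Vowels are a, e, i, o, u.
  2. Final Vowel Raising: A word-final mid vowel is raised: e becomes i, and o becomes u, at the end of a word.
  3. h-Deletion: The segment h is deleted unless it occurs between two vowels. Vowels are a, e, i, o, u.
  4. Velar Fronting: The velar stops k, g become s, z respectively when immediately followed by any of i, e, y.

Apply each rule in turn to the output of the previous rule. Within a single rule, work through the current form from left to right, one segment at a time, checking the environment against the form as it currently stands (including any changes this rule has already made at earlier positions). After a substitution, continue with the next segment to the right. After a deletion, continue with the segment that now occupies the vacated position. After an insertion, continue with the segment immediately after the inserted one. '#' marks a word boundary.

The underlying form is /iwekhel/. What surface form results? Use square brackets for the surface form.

1 Glottal Epenthesis: [iwekhel] → [hiwekhel]
2 Final Vowel Raising: no change — [hiwekhel]
3 h-Deletion: [hiwekhel] → [iwekel]
4 Velar Fronting: [iwekel] → [iwesel]

[iwesel]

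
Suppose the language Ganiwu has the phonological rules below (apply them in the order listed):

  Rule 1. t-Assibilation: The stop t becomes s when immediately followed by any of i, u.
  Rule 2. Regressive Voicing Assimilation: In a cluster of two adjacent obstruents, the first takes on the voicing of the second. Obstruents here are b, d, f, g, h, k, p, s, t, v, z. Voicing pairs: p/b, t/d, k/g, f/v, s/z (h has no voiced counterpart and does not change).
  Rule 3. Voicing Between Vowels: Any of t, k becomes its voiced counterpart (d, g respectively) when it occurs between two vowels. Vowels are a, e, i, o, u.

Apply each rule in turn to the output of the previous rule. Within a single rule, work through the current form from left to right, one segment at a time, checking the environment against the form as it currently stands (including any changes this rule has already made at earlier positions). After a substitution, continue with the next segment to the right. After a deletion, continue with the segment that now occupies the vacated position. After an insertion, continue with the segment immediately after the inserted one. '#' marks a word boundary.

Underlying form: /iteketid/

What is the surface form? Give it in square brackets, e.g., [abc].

Rule 1 t-Assibilation: [iteketid] → [itekesid]
Rule 2 Regressive Voicing Assimilation: no change — [itekesid]
Rule 3 Voicing Between Vowels: [itekesid] → [idegesid]

[idegesid]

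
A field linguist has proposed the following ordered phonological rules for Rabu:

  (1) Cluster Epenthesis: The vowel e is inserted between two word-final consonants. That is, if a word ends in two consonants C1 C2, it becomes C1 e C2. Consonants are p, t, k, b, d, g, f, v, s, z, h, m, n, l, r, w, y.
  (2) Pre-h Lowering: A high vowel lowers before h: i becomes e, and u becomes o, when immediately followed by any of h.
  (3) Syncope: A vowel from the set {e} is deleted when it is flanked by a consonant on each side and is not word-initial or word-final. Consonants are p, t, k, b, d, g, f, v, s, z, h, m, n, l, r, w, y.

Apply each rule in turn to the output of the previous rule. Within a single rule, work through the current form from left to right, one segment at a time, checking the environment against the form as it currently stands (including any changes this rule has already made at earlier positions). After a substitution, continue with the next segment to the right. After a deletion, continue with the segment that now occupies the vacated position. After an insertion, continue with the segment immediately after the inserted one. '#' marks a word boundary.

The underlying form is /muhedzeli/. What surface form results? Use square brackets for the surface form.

[mohdzli]

(1) Cluster Epenthesis: no change — [muhedzeli]
(2) Pre-h Lowering: [muhedzeli] → [mohedzeli]
(3) Syncope: [mohedzeli] → [mohdzli]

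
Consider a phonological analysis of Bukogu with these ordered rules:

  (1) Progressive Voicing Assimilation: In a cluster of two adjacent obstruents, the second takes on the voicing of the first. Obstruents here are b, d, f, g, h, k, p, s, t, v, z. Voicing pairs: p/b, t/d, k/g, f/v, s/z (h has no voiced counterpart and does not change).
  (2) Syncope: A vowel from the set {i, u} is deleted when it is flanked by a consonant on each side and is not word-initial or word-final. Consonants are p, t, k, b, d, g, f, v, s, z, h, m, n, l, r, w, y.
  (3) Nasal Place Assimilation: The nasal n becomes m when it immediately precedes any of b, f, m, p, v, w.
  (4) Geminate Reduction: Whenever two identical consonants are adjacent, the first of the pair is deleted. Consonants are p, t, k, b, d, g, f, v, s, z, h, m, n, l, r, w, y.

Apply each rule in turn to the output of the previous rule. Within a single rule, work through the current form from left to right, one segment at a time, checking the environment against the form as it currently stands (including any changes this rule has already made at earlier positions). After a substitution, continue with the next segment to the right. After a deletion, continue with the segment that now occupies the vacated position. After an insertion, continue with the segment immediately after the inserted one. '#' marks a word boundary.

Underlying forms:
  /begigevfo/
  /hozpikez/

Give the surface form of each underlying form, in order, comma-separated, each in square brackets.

/begigevfo/:
  (1) Progressive Voicing Assimilation: [begigevfo] → [begigevvo]
  (2) Syncope: [begigevvo] → [beggevvo]
  (3) Nasal Place Assimilation: no change — [beggevvo]
  (4) Geminate Reduction: [beggevvo] → [begevo]
/hozpikez/:
  (1) Progressive Voicing Assimilation: [hozpikez] → [hozbikez]
  (2) Syncope: [hozbikez] → [hozbkez]
  (3) Nasal Place Assimilation: no change — [hozbkez]
  (4) Geminate Reduction: no change — [hozbkez]

[begevo], [hozbkez]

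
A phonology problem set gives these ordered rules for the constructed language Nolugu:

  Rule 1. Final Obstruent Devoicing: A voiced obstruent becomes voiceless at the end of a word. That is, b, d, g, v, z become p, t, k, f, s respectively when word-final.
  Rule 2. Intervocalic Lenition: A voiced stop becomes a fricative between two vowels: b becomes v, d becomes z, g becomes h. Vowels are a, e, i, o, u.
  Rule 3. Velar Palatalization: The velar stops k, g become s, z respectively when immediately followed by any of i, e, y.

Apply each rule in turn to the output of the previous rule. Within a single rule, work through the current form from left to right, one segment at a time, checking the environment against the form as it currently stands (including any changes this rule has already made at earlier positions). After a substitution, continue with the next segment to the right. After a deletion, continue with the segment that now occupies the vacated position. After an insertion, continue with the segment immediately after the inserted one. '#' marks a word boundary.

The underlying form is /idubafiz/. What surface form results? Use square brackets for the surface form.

[izuvafis]

Rule 1 Final Obstruent Devoicing: [idubafiz] → [idubafis]
Rule 2 Intervocalic Lenition: [idubafis] → [izuvafis]
Rule 3 Velar Palatalization: no change — [izuvafis]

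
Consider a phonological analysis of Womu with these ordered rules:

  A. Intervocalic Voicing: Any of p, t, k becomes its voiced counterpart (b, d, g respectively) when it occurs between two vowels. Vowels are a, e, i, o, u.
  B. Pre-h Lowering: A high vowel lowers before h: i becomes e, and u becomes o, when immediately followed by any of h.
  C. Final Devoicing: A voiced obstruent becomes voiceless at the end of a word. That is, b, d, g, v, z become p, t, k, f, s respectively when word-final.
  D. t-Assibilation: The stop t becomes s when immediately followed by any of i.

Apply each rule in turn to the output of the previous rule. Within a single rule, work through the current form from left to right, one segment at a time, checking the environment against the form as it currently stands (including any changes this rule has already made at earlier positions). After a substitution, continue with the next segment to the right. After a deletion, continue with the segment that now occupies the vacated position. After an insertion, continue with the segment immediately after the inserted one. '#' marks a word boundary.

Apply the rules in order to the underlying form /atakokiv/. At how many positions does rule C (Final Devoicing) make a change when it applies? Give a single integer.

1

A Intervocalic Voicing: [atakokiv] → [adagogiv]
B Pre-h Lowering: no change — [adagogiv]
C Final Devoicing: [adagogiv] → [adagogif]
D t-Assibilation: no change — [adagogif]
Rule C changed 1 position(s).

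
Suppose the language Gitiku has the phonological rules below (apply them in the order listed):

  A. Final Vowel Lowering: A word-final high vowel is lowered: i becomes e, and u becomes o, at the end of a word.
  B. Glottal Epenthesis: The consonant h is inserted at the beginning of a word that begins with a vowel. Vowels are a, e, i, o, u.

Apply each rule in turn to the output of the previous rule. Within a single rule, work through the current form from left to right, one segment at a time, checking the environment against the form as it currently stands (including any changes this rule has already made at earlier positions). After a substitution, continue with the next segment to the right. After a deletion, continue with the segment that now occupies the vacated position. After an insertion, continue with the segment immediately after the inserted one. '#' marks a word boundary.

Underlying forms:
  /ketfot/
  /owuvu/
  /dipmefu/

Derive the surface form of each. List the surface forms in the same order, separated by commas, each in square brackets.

/ketfot/:
  A Final Vowel Lowering: no change — [ketfot]
  B Glottal Epenthesis: no change — [ketfot]
/owuvu/:
  A Final Vowel Lowering: [owuvu] → [owuvo]
  B Glottal Epenthesis: [owuvo] → [howuvo]
/dipmefu/:
  A Final Vowel Lowering: [dipmefu] → [dipmefo]
  B Glottal Epenthesis: no change — [dipmefo]

[ketfot], [howuvo], [dipmefo]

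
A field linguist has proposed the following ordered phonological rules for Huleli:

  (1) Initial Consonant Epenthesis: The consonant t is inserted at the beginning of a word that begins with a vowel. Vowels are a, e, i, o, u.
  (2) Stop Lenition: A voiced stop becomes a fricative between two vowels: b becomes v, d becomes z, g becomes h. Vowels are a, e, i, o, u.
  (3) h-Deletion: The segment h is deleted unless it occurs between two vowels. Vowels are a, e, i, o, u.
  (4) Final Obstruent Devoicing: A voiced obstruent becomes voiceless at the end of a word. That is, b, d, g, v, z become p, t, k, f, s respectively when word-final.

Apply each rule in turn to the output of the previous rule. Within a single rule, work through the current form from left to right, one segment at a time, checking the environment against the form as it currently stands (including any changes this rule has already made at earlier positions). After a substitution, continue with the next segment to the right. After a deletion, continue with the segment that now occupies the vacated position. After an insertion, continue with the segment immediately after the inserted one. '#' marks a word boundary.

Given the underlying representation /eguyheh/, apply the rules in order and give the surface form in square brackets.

(1) Initial Consonant Epenthesis: [eguyheh] → [teguyheh]
(2) Stop Lenition: [teguyheh] → [tehuyheh]
(3) h-Deletion: [tehuyheh] → [tehuye]
(4) Final Obstruent Devoicing: no change — [tehuye]

[tehuye]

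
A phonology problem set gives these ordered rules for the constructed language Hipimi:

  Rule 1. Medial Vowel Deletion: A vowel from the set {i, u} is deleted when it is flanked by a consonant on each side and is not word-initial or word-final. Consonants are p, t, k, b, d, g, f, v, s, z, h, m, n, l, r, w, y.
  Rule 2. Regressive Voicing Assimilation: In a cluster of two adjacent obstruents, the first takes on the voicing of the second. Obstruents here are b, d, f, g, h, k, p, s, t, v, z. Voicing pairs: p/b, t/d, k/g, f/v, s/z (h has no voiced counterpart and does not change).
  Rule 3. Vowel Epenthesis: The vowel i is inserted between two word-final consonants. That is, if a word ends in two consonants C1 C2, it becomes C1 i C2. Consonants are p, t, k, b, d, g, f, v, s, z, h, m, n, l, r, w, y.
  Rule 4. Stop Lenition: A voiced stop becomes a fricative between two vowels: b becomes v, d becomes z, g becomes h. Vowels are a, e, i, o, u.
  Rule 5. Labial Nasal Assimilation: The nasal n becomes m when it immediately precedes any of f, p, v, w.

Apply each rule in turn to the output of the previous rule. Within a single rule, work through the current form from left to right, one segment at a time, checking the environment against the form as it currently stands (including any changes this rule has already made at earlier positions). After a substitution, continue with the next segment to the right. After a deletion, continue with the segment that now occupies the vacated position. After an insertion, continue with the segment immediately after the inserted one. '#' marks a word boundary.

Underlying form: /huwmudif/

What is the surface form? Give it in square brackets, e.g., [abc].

Rule 1 Medial Vowel Deletion: [huwmudif] → [hwmdf]
Rule 2 Regressive Voicing Assimilation: [hwmdf] → [hwmtf]
Rule 3 Vowel Epenthesis: [hwmtf] → [hwmtif]
Rule 4 Stop Lenition: no change — [hwmtif]
Rule 5 Labial Nasal Assimilation: no change — [hwmtif]

[hwmtif]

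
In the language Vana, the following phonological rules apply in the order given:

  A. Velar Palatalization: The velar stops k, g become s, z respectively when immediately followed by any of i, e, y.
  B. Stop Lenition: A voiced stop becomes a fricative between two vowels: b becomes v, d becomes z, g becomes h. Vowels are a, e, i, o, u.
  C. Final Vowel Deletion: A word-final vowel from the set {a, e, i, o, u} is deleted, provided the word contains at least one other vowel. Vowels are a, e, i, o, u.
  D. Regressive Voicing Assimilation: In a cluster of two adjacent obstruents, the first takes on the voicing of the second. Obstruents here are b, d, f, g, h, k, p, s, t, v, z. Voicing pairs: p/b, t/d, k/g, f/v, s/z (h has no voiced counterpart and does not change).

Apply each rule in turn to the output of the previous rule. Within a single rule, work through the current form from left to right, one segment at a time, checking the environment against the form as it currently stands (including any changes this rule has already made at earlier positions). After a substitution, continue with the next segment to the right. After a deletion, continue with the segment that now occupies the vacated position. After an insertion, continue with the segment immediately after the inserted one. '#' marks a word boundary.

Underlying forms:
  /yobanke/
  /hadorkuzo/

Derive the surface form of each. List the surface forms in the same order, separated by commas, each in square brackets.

/yobanke/:
  A Velar Palatalization: [yobanke] → [yobanse]
  B Stop Lenition: [yobanse] → [yovanse]
  C Final Vowel Deletion: [yovanse] → [yovans]
  D Regressive Voicing Assimilation: no change — [yovans]
/hadorkuzo/:
  A Velar Palatalization: no change — [hadorkuzo]
  B Stop Lenition: [hadorkuzo] → [hazorkuzo]
  C Final Vowel Deletion: [hazorkuzo] → [hazorkuz]
  D Regressive Voicing Assimilation: no change — [hazorkuz]

[yovans], [hazorkuz]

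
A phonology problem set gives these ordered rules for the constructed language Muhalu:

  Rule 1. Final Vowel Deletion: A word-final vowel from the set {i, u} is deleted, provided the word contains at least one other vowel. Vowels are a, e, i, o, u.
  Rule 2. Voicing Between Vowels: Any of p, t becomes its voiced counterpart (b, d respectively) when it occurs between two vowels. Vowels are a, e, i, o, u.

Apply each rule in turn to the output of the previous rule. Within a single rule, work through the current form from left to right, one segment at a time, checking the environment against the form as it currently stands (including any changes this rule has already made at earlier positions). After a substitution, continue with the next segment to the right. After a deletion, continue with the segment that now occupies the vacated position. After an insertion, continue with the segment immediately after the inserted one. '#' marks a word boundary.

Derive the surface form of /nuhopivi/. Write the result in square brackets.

[nuhobiv]

Rule 1 Final Vowel Deletion: [nuhopivi] → [nuhopiv]
Rule 2 Voicing Between Vowels: [nuhopiv] → [nuhobiv]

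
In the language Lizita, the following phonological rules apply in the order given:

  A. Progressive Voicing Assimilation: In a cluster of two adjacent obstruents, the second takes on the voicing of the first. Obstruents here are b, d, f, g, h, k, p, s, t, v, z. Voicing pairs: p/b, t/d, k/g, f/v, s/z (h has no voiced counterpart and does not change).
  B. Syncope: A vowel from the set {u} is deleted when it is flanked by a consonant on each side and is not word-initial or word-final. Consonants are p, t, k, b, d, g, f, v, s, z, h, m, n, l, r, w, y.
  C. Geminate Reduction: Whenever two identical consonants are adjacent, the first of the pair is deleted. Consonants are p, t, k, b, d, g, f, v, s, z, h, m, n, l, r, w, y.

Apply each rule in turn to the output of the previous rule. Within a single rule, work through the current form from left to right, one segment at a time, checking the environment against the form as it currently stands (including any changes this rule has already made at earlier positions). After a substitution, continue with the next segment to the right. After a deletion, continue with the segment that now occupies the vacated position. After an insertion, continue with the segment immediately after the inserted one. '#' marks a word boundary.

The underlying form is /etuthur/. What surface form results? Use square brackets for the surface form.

A Progressive Voicing Assimilation: no change — [etuthur]
B Syncope: [etuthur] → [etthr]
C Geminate Reduction: [etthr] → [ethr]

[ethr]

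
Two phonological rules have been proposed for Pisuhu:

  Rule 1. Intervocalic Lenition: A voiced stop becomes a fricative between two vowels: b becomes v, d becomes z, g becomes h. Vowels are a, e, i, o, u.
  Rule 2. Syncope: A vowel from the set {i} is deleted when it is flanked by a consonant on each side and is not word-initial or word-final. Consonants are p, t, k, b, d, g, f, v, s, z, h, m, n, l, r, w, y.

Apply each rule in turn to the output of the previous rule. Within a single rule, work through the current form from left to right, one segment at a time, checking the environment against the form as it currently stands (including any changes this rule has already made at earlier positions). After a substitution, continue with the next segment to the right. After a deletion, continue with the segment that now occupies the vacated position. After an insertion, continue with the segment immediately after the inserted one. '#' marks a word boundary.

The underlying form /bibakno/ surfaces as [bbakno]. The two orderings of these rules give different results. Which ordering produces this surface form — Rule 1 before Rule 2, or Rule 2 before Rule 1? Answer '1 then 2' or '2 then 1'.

Order 1 then 2:
  1 Intervocalic Lenition: [bibakno] → [bivakno]
  2 Syncope: [bivakno] → [bvakno]
  result: [bvakno]
Order 2 then 1:
  2 Syncope: [bibakno] → [bbakno]
  1 Intervocalic Lenition: no change — [bbakno]
  result: [bbakno]

2 then 1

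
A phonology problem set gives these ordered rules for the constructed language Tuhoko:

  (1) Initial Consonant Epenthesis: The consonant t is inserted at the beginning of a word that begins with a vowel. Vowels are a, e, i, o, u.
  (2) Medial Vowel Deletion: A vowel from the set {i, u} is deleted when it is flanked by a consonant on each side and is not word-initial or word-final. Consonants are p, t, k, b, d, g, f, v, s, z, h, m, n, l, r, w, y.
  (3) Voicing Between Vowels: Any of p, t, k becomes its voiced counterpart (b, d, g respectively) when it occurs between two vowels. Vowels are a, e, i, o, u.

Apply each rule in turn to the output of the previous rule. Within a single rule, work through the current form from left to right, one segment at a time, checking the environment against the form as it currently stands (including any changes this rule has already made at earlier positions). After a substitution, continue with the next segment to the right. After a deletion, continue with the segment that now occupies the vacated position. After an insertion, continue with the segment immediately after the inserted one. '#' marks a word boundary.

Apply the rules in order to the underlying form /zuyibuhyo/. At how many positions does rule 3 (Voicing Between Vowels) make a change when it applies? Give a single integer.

(1) Initial Consonant Epenthesis: no change — [zuyibuhyo]
(2) Medial Vowel Deletion: [zuyibuhyo] → [zybhyo]
(3) Voicing Between Vowels: no change — [zybhyo]
Rule 3 changed 0 position(s).

0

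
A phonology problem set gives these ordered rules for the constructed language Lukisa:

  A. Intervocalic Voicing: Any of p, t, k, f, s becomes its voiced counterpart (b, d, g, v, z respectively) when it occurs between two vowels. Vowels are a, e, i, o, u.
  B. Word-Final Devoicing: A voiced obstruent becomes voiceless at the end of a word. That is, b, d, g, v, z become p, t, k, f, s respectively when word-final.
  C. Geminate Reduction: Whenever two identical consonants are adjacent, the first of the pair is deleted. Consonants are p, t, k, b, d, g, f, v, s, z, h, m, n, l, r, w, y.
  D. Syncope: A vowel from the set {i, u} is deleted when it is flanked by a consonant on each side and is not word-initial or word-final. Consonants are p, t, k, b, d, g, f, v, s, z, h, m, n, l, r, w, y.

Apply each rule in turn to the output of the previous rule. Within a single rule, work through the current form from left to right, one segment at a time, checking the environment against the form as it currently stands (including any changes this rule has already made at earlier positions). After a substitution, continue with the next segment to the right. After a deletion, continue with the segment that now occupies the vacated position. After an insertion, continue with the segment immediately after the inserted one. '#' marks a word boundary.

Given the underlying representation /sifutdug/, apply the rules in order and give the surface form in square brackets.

[svtdk]

A Intervocalic Voicing: [sifutdug] → [sivutdug]
B Word-Final Devoicing: [sivutdug] → [sivutduk]
C Geminate Reduction: no change — [sivutduk]
D Syncope: [sivutduk] → [svtdk]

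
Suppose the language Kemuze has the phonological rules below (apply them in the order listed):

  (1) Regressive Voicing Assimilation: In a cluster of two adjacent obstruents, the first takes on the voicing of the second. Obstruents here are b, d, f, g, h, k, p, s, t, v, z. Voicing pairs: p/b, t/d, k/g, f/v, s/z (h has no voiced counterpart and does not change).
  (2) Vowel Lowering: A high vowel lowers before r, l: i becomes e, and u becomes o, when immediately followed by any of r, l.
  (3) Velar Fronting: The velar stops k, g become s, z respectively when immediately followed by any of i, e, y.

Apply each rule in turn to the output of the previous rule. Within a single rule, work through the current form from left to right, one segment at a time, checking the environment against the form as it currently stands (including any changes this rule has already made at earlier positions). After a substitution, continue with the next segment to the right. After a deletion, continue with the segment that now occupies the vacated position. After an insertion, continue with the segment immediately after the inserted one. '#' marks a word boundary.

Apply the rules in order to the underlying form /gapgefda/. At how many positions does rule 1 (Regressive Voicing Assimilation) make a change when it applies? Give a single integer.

(1) Regressive Voicing Assimilation: [gapgefda] → [gabgevda]
(2) Vowel Lowering: no change — [gabgevda]
(3) Velar Fronting: [gabgevda] → [gabzevda]
Rule 1 changed 2 position(s).

2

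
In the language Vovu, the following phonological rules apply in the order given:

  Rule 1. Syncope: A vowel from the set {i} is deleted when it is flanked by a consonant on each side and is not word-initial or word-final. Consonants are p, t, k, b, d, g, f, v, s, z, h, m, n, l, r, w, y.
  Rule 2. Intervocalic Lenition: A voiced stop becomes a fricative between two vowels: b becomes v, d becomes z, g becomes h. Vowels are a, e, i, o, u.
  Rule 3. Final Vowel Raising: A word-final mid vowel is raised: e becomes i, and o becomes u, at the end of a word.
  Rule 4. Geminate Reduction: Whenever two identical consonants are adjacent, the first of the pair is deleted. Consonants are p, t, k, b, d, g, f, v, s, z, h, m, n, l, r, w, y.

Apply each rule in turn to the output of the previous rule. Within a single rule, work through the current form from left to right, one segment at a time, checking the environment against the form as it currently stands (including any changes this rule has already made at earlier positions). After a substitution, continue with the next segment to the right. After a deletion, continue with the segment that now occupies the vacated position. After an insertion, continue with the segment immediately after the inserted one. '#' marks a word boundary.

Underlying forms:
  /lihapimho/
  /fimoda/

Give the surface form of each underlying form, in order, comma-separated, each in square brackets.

/lihapimho/:
  Rule 1 Syncope: [lihapimho] → [lhapmho]
  Rule 2 Intervocalic Lenition: no change — [lhapmho]
  Rule 3 Final Vowel Raising: [lhapmho] → [lhapmhu]
  Rule 4 Geminate Reduction: no change — [lhapmhu]
/fimoda/:
  Rule 1 Syncope: [fimoda] → [fmoda]
  Rule 2 Intervocalic Lenition: [fmoda] → [fmoza]
  Rule 3 Final Vowel Raising: no change — [fmoza]
  Rule 4 Geminate Reduction: no change — [fmoza]

[lhapmhu], [fmoza]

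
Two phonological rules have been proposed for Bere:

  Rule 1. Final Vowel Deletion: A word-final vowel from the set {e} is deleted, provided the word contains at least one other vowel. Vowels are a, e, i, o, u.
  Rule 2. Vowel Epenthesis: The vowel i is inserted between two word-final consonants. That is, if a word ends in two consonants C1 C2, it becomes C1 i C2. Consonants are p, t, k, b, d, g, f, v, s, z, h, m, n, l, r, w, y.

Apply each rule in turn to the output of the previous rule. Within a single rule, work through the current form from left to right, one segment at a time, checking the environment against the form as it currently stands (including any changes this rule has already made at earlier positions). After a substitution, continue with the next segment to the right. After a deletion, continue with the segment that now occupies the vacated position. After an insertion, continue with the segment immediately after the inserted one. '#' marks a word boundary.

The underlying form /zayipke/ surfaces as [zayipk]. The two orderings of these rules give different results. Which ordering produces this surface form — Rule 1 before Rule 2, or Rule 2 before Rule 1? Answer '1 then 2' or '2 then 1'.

Order 1 then 2:
  1 Final Vowel Deletion: [zayipke] → [zayipk]
  2 Vowel Epenthesis: [zayipk] → [zayipik]
  result: [zayipik]
Order 2 then 1:
  2 Vowel Epenthesis: no change — [zayipke]
  1 Final Vowel Deletion: [zayipke] → [zayipk]
  result: [zayipk]

2 then 1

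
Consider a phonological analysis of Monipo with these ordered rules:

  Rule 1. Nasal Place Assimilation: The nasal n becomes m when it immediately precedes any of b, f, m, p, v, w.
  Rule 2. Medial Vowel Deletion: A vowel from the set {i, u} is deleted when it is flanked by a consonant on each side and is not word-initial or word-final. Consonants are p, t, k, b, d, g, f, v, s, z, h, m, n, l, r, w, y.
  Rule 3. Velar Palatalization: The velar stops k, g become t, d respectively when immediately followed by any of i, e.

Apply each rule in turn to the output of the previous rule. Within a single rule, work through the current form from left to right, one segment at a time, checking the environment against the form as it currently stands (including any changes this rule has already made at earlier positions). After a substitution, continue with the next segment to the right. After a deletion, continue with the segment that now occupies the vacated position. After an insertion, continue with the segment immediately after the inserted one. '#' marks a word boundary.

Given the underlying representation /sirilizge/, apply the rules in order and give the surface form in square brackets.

[srlzde]

Rule 1 Nasal Place Assimilation: no change — [sirilizge]
Rule 2 Medial Vowel Deletion: [sirilizge] → [srlzge]
Rule 3 Velar Palatalization: [srlzge] → [srlzde]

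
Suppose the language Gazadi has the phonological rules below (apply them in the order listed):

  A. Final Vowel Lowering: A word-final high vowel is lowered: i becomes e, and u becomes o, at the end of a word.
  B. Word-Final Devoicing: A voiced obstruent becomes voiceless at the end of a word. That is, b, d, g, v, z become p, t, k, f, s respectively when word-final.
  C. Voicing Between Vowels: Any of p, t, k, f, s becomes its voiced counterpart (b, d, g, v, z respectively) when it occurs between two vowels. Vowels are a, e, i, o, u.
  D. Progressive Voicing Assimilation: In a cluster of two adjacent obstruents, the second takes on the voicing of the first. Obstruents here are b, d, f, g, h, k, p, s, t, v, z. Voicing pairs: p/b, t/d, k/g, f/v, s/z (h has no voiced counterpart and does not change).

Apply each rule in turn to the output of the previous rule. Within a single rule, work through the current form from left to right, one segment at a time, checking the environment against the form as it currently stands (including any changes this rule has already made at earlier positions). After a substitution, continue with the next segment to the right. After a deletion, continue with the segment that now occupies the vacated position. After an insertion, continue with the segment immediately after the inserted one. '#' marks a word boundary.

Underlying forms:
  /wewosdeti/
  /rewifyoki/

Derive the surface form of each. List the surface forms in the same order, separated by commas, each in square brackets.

[wewostede], [rewifyoge]

/wewosdeti/:
  A Final Vowel Lowering: [wewosdeti] → [wewosdete]
  B Word-Final Devoicing: no change — [wewosdete]
  C Voicing Between Vowels: [wewosdete] → [wewosdede]
  D Progressive Voicing Assimilation: [wewosdede] → [wewostede]
/rewifyoki/:
  A Final Vowel Lowering: [rewifyoki] → [rewifyoke]
  B Word-Final Devoicing: no change — [rewifyoke]
  C Voicing Between Vowels: [rewifyoke] → [rewifyoge]
  D Progressive Voicing Assimilation: no change — [rewifyoge]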